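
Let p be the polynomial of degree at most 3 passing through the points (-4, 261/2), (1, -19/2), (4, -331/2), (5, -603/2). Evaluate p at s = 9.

-3171/2

Using the Lagrange interpolation formula with nodes -4, 1, 4, 5:
  L_0(s) = (s - 1)(s - 4)(s - 5) / -360
  L_1(s) = (s + 4)(s - 4)(s - 5) / 60
  L_2(s) = (s + 4)(s - 1)(s - 5) / -24
  L_3(s) = (s + 4)(s - 1)(s - 4) / 36
Then p(s) = 261/2·L_0(s) - 19/2·L_1(s) - 331/2·L_2(s) - 603/2·L_3(s).
Expanding and collecting terms gives p(s) = -2s^3 - s^2 - 5s - 3/2.
Evaluating at s = 9: p(9) = -3171/2.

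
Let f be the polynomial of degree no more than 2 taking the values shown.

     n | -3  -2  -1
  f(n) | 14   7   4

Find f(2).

19

Using the Lagrange interpolation formula with nodes -3, -2, -1:
  L_0(n) = (n + 2)(n + 1) / 2
  L_1(n) = (n + 3)(n + 1) / -1
  L_2(n) = (n + 3)(n + 2) / 2
Then f(n) = 14·L_0(n) + 7·L_1(n) + 4·L_2(n).
Expanding and collecting terms gives f(n) = 2n^2 + 3n + 5.
Evaluating at n = 2: f(2) = 19.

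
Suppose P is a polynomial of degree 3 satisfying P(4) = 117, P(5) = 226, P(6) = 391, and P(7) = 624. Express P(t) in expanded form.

Using the Lagrange interpolation formula with nodes 4, 5, 6, 7:
  L_0(t) = (t - 5)(t - 6)(t - 7) / -6
  L_1(t) = (t - 4)(t - 6)(t - 7) / 2
  L_2(t) = (t - 4)(t - 5)(t - 7) / -2
  L_3(t) = (t - 4)(t - 5)(t - 6) / 6
Then P(t) = 117·L_0(t) + 226·L_1(t) + 391·L_2(t) + 624·L_3(t).
Expanding and collecting terms gives P(t) = 2t³ - 2t² + 5t + 1.
Check: P(7) = 624. ✓

P(t) = 2t^3 - 2t^2 + 5t + 1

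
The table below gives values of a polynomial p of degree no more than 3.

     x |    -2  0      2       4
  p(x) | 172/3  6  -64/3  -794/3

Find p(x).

Using the Lagrange interpolation formula with nodes -2, 0, 2, 4:
  L_0(x) = x(x - 2)(x - 4) / -48
  L_1(x) = (x + 2)(x - 2)(x - 4) / 16
  L_2(x) = (x + 2)x(x - 4) / -16
  L_3(x) = (x + 2)x(x - 2) / 48
Then p(x) = 172/3·L_0(x) + 6·L_1(x) - 64/3·L_2(x) - 794/3·L_3(x).
Expanding and collecting terms gives p(x) = -5x³ + 3x² + (1/3)x + 6.
Check: p(0) = 6. ✓

p(x) = -5x^3 + 3x^2 + (1/3)x + 6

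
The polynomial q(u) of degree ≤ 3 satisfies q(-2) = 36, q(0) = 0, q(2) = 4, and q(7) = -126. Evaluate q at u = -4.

160

Write q(u) = au^3 + bu^2 + cu + d. Substituting each data point gives a linear system:
  -8a + 4b - 2c + d = 36
  d = 0
  8a + 4b + 2c + d = 4
  343a + 49b + 7c + d = -126
Solving the system yields a = -1, b = 5, c = -4, d = 0.
So q(u) = -u³ + 5u² - 4u.
Then q(-4) = 160.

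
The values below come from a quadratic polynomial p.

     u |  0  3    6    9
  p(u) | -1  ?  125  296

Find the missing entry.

The 3 known points determine the degree-2 polynomial uniquely.
Write p(u) = au^2 + bu + c. Substituting each data point gives a linear system:
  c = -1
  36a + 6b + c = 125
  81a + 9b + c = 296
Solving the system yields a = 4, b = -3, c = -1.
So p(u) = 4u^2 - 3u - 1.
Then p(3) = 26.

26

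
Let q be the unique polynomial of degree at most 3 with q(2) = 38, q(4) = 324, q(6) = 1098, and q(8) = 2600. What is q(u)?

Using the Lagrange interpolation formula with nodes 2, 4, 6, 8:
  L_0(u) = (u - 4)(u - 6)(u - 8) / -48
  L_1(u) = (u - 2)(u - 6)(u - 8) / 16
  L_2(u) = (u - 2)(u - 4)(u - 8) / -16
  L_3(u) = (u - 2)(u - 4)(u - 6) / 48
Then q(u) = 38·L_0(u) + 324·L_1(u) + 1098·L_2(u) + 2600·L_3(u).
Expanding and collecting terms gives q(u) = 5u^3 + u^2 - 3u.
Check: q(6) = 1098. ✓

q(u) = 5u^3 + u^2 - 3u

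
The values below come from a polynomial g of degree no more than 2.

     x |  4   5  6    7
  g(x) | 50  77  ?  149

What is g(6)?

110

On equispaced nodes a degree-2 polynomial has vanishing third forward difference, so
  - g(4) + 3·g(5) - 3·g(6) + g(7) = 0.
Substituting the known values and solving for g(6):
  -3·g(6) = -330
  g(6) = 110.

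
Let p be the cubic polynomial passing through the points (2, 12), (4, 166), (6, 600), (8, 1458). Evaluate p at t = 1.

Using the Lagrange interpolation formula with nodes 2, 4, 6, 8:
  L_0(t) = (t - 4)(t - 6)(t - 8) / -48
  L_1(t) = (t - 2)(t - 6)(t - 8) / 16
  L_2(t) = (t - 2)(t - 4)(t - 8) / -16
  L_3(t) = (t - 2)(t - 4)(t - 6) / 48
Then p(t) = 12·L_0(t) + 166·L_1(t) + 600·L_2(t) + 1458·L_3(t).
Expanding and collecting terms gives p(t) = 3t^3 - t^2 - t - 6.
Evaluating at t = 1: p(1) = -5.

-5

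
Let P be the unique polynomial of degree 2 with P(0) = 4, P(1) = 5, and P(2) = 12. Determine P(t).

P(t) = 3t^2 - 2t + 4

Write P(t) = at^2 + bt + c. Substituting each data point gives a linear system:
  c = 4
  a + b + c = 5
  4a + 2b + c = 12
Solving the system yields a = 3, b = -2, c = 4.
So P(t) = 3t^2 - 2t + 4.
Check: P(1) = 5. ✓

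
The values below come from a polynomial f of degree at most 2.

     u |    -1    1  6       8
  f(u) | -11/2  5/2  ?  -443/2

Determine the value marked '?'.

The 3 known points determine the degree-2 polynomial uniquely.
Write f(u) = au^2 + bu + c. Substituting each data point gives a linear system:
  a - b + c = -11/2
  a + b + c = 5/2
  64a + 8b + c = -443/2
Solving the system yields a = -4, b = 4, c = 5/2.
So f(u) = -4u^2 + 4u + 5/2.
Then f(6) = -235/2.

-235/2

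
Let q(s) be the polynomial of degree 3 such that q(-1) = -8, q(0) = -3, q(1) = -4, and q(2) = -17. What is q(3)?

-48

Forward differences of the values at s = -1, 0, 1, 2:
  q  : -8  -3  -4  -17
  Δ  : 5  -1  -13
  Δ^2: -6  -12
  Δ^3: -6
The third differences are constant, confirming degree 3.
Interpolating (Newton forward form) and evaluating at s = 3 gives q(3) = -48.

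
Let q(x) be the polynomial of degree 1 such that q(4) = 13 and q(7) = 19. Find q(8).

Write q(x) = ax + b. Substituting each data point gives a linear system:
  4a + b = 13
  7a + b = 19
Solving the system yields a = 2, b = 5.
So q(x) = 2x + 5.
Then q(8) = 21.

21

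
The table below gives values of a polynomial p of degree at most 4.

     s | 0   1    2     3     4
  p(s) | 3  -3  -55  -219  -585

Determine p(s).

Write p(s) = as^4 + bs^3 + cs^2 + ds + e. Substituting each data point gives a linear system:
  e = 3
  a + b + c + d + e = -3
  16a + 8b + 4c + 2d + e = -55
  81a + 27b + 9c + 3d + e = -219
  256a + 64b + 16c + 4d + e = -585
Solving the system yields a = -1, b = -5, c = -1, d = 1, e = 3.
So p(s) = -s^4 - 5s^3 - s^2 + s + 3.
Check: p(3) = -219. ✓

p(s) = -s^4 - 5s^3 - s^2 + s + 3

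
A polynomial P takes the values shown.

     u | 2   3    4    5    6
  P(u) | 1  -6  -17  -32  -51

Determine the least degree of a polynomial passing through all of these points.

Forward differences of the values at u = 2, 3, 4, 5, 6:
  P  : 1  -6  -17  -32  -51
  Δ  : -7  -11  -15  -19
  Δ^2: -4  -4  -4
  Δ^3: 0  0
  Δ^4: 0
The second differences are constant (-4) and nonzero, while all higher differences vanish, so the minimal degree is 2.

2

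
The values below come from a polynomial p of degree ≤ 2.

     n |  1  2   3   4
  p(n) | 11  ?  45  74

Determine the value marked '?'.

The 3 known points determine the degree-2 polynomial uniquely.
Write p(n) = an^2 + bn + c. Substituting each data point gives a linear system:
  a + b + c = 11
  9a + 3b + c = 45
  16a + 4b + c = 74
Solving the system yields a = 4, b = 1, c = 6.
So p(n) = 4n² + n + 6.
Then p(2) = 24.

24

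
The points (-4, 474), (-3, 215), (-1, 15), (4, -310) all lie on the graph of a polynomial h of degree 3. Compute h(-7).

Write h(t) = at^3 + bt^2 + ct + d. Substituting each data point gives a linear system:
  -64a + 16b - 4c + d = 474
  -27a + 9b - 3c + d = 215
  -a + b - c + d = 15
  64a + 16b + 4c + d = -310
Solving the system yields a = -6, b = 5, c = -2, d = 2.
So h(t) = -6t³ + 5t² - 2t + 2.
Then h(-7) = 2319.

2319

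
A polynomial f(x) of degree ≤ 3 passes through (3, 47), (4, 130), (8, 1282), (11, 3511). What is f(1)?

1

Write f(x) = ax^3 + bx^2 + cx + d. Substituting each data point gives a linear system:
  27a + 9b + 3c + d = 47
  64a + 16b + 4c + d = 130
  512a + 64b + 8c + d = 1282
  1331a + 121b + 11c + d = 3511
Solving the system yields a = 3, b = -4, c = 0, d = 2.
So f(x) = 3x^3 - 4x^2 + 2.
Then f(1) = 1.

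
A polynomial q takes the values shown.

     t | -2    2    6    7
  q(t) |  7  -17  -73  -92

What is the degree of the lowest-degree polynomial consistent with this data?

Divided differences on the nodes -2, 2, 6, 7:
  order 0: 7  -17  -73  -92
  order 1: -6  -14  -19
  order 2: -1  -1
  order 3: 0
The order-2 divided differences are all -1 (nonzero) and every higher order vanishes, so the data lies on a polynomial of degree exactly 2.

2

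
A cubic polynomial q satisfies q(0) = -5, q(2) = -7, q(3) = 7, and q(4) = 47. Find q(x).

Using the Lagrange interpolation formula with nodes 0, 2, 3, 4:
  L_0(x) = (x - 2)(x - 3)(x - 4) / -24
  L_1(x) = x(x - 3)(x - 4) / 4
  L_2(x) = x(x - 2)(x - 4) / -3
  L_3(x) = x(x - 2)(x - 3) / 8
Then q(x) = -5·L_0(x) - 7·L_1(x) + 7·L_2(x) + 47·L_3(x).
Expanding and collecting terms gives q(x) = 2x^3 - 5x^2 + x - 5.
Check: q(4) = 47. ✓

q(x) = 2x^3 - 5x^2 + x - 5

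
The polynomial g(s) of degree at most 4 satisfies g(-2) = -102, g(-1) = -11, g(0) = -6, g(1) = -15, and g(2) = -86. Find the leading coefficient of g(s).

Write g(s) = as^4 + bs^3 + cs^2 + ds + e. Substituting each data point gives a linear system:
  16a - 8b + 4c - 2d + e = -102
  a - b + c - d + e = -11
  e = -6
  a + b + c + d + e = -15
  16a + 8b + 4c + 2d + e = -86
Solving the system yields a = -5, b = 2, c = -2, d = -4, e = -6.
So g(s) = -5s^4 + 2s^3 - 2s^2 - 4s - 6.
The leading coefficient is -5.

-5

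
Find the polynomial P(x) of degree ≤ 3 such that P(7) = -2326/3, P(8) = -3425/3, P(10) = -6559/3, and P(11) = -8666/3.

Using the Lagrange interpolation formula with nodes 7, 8, 10, 11:
  L_0(x) = (x - 8)(x - 10)(x - 11) / -12
  L_1(x) = (x - 7)(x - 10)(x - 11) / 6
  L_2(x) = (x - 7)(x - 8)(x - 11) / -6
  L_3(x) = (x - 7)(x - 8)(x - 10) / 12
Then P(x) = -2326/3·L_0(x) - 3425/3·L_1(x) - 6559/3·L_2(x) - 8666/3·L_3(x).
Expanding and collecting terms gives P(x) = -2x³ - 2x² + (5/3)x - 3.
Check: P(11) = -8666/3. ✓

P(x) = -2x^3 - 2x^2 + (5/3)x - 3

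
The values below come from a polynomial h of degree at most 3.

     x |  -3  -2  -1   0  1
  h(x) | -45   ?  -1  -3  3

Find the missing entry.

-9

On equispaced nodes a degree-3 polynomial has vanishing fourth forward difference, so
  h(-3) - 4·h(-2) + 6·h(-1) - 4·h(0) + h(1) = 0.
Substituting the known values and solving for h(-2):
  -4·h(-2) = 36
  h(-2) = -9.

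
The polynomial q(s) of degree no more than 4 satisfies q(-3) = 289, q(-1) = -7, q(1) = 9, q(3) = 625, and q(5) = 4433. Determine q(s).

q(s) = 6s^4 + 6s^3 - 3s^2 + 2s - 2

Write q(s) = as^4 + bs^3 + cs^2 + ds + e. Substituting each data point gives a linear system:
  81a - 27b + 9c - 3d + e = 289
  a - b + c - d + e = -7
  a + b + c + d + e = 9
  81a + 27b + 9c + 3d + e = 625
  625a + 125b + 25c + 5d + e = 4433
Solving the system yields a = 6, b = 6, c = -3, d = 2, e = -2.
So q(s) = 6s^4 + 6s^3 - 3s^2 + 2s - 2.
Check: q(-1) = -7. ✓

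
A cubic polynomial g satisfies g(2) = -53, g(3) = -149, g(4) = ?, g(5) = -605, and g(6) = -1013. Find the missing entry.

-325

The 4 known points determine the degree-3 polynomial uniquely.
Write g(t) = at^3 + bt^2 + ct + d. Substituting each data point gives a linear system:
  8a + 4b + 2c + d = -53
  27a + 9b + 3c + d = -149
  125a + 25b + 5c + d = -605
  216a + 36b + 6c + d = -1013
Solving the system yields a = -4, b = -4, c = 0, d = -5.
So g(t) = -4t^3 - 4t^2 - 5.
Then g(4) = -325.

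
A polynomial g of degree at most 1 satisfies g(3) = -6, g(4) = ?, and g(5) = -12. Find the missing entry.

On equispaced nodes a degree-1 polynomial has vanishing second forward difference, so
  g(3) - 2·g(4) + g(5) = 0.
Substituting the known values and solving for g(4):
  -2·g(4) = 18
  g(4) = -9.

-9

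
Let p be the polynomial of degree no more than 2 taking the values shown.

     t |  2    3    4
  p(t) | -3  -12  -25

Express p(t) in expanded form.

Using the Lagrange interpolation formula with nodes 2, 3, 4:
  L_0(t) = (t - 3)(t - 4) / 2
  L_1(t) = (t - 2)(t - 4) / -1
  L_2(t) = (t - 2)(t - 3) / 2
Then p(t) = -3·L_0(t) - 12·L_1(t) - 25·L_2(t).
Expanding and collecting terms gives p(t) = -2t^2 + t + 3.
Check: p(4) = -25. ✓

p(t) = -2t^2 + t + 3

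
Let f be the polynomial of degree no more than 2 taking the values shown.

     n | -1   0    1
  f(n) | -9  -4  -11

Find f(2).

Forward differences of the values at n = -1, 0, 1:
  f  : -9  -4  -11
  Δ  : 5  -7
  Δ^2: -12
The second differences are constant, confirming degree 2.
Interpolating (Newton forward form) and evaluating at n = 2 gives f(2) = -30.

-30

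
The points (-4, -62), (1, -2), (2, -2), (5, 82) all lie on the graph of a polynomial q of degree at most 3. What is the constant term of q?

Write q(s) = as^3 + bs^2 + cs + d. Substituting each data point gives a linear system:
  -64a + 16b - 4c + d = -62
  a + b + c + d = -2
  8a + 4b + 2c + d = -2
  125a + 25b + 5c + d = 82
Solving the system yields a = 1, b = -1, c = -4, d = 2.
So q(s) = s³ - s² - 4s + 2.
The constant term is 2.

2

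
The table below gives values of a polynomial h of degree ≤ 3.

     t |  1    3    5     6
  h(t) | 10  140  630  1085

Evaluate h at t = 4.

325

Using the Lagrange interpolation formula with nodes 1, 3, 5, 6:
  L_0(t) = (t - 3)(t - 5)(t - 6) / -40
  L_1(t) = (t - 1)(t - 5)(t - 6) / 12
  L_2(t) = (t - 1)(t - 3)(t - 6) / -8
  L_3(t) = (t - 1)(t - 3)(t - 5) / 15
Then h(t) = 10·L_0(t) + 140·L_1(t) + 630·L_2(t) + 1085·L_3(t).
Expanding and collecting terms gives h(t) = 5t^3 + 5.
Evaluating at t = 4: h(4) = 325.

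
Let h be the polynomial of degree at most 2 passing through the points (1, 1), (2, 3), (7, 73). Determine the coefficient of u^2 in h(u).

2

Write h(u) = au^2 + bu + c. Substituting each data point gives a linear system:
  a + b + c = 1
  4a + 2b + c = 3
  49a + 7b + c = 73
Solving the system yields a = 2, b = -4, c = 3.
So h(u) = 2u^2 - 4u + 3.
The leading coefficient is 2.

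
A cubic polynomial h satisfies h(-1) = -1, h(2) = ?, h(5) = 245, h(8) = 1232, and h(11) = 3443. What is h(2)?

The 4 known points determine the degree-3 polynomial uniquely.
Write h(x) = ax^3 + bx^2 + cx + d. Substituting each data point gives a linear system:
  -a + b - c + d = -1
  125a + 25b + 5c + d = 245
  512a + 64b + 8c + d = 1232
  1331a + 121b + 11c + d = 3443
Solving the system yields a = 3, b = -4, c = -6, d = 0.
So h(x) = 3x³ - 4x² - 6x.
Then h(2) = -4.

-4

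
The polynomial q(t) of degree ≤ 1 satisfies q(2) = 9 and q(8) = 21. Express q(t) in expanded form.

Write q(t) = at + b. Substituting each data point gives a linear system:
  2a + b = 9
  8a + b = 21
Solving the system yields a = 2, b = 5.
So q(t) = 2t + 5.
Check: q(8) = 21. ✓

q(t) = 2t + 5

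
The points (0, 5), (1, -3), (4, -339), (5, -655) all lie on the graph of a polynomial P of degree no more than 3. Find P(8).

-2635

Using the Lagrange interpolation formula with nodes 0, 1, 4, 5:
  L_0(s) = (s - 1)(s - 4)(s - 5) / -20
  L_1(s) = s(s - 4)(s - 5) / 12
  L_2(s) = s(s - 1)(s - 5) / -12
  L_3(s) = s(s - 1)(s - 4) / 20
Then P(s) = 5·L_0(s) - 3·L_1(s) - 339·L_2(s) - 655·L_3(s).
Expanding and collecting terms gives P(s) = -5s³ - s² - 2s + 5.
Evaluating at s = 8: P(8) = -2635.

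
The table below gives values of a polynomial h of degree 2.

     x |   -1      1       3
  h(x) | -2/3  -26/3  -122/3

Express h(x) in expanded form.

h(x) = -3x^2 - 4x - 5/3

Write h(x) = ax^2 + bx + c. Substituting each data point gives a linear system:
  a - b + c = -2/3
  a + b + c = -26/3
  9a + 3b + c = -122/3
Solving the system yields a = -3, b = -4, c = -5/3.
So h(x) = -3x^2 - 4x - 5/3.
Check: h(-1) = -2/3. ✓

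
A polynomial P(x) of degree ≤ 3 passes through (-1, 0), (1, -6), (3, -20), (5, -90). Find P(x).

P(x) = -x^3 + 2x^2 - 2x - 5

Write P(x) = ax^3 + bx^2 + cx + d. Substituting each data point gives a linear system:
  -a + b - c + d = 0
  a + b + c + d = -6
  27a + 9b + 3c + d = -20
  125a + 25b + 5c + d = -90
Solving the system yields a = -1, b = 2, c = -2, d = -5.
So P(x) = -x³ + 2x² - 2x - 5.
Check: P(1) = -6. ✓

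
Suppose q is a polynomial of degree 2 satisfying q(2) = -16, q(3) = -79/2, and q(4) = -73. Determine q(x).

Using the Lagrange interpolation formula with nodes 2, 3, 4:
  L_0(x) = (x - 3)(x - 4) / 2
  L_1(x) = (x - 2)(x - 4) / -1
  L_2(x) = (x - 2)(x - 3) / 2
Then q(x) = -16·L_0(x) - 79/2·L_1(x) - 73·L_2(x).
Expanding and collecting terms gives q(x) = -5x^2 + (3/2)x + 1.
Check: q(2) = -16. ✓

q(x) = -5x^2 + (3/2)x + 1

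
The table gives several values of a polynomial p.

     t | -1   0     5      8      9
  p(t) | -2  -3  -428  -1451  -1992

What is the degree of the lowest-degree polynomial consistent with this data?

Divided differences on the nodes -1, 0, 5, 8, 9:
  order 0: -2  -3  -428  -1451  -1992
  order 1: -1  -85  -341  -541
  order 2: -14  -32  -50
  order 3: -2  -2
  order 4: 0
The order-3 divided differences are all -2 (nonzero) and every higher order vanishes, so the data lies on a polynomial of degree exactly 3.

3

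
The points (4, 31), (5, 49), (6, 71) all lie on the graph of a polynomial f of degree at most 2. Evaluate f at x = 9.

Forward differences of the values at x = 4, 5, 6:
  f  : 31  49  71
  Δ  : 18  22
  Δ^2: 4
The second differences are constant, confirming degree 2.
Interpolating (Newton forward form) and evaluating at x = 9 gives f(9) = 161.

161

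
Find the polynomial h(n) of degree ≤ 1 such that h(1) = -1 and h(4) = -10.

h(n) = -3n + 2

Write h(n) = an + b. Substituting each data point gives a linear system:
  a + b = -1
  4a + b = -10
Solving the system yields a = -3, b = 2.
So h(n) = -3n + 2.
Check: h(4) = -10. ✓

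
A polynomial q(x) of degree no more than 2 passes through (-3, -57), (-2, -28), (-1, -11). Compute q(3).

Forward differences of the values at x = -3, -2, -1:
  q  : -57  -28  -11
  Δ  : 29  17
  Δ^2: -12
The second differences are constant, confirming degree 2.
Interpolating (Newton forward form) and evaluating at x = 3 gives q(3) = -63.

-63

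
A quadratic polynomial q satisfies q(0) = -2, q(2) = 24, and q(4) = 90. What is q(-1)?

0

Write q(t) = at^2 + bt + c. Substituting each data point gives a linear system:
  c = -2
  4a + 2b + c = 24
  16a + 4b + c = 90
Solving the system yields a = 5, b = 3, c = -2.
So q(t) = 5t² + 3t - 2.
Then q(-1) = 0.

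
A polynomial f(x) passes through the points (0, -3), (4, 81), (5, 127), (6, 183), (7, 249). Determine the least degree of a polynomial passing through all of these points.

2

Divided differences on the nodes 0, 4, 5, 6, 7:
  order 0: -3  81  127  183  249
  order 1: 21  46  56  66
  order 2: 5  5  5
  order 3: 0  0
  order 4: 0
The order-2 divided differences are all 5 (nonzero) and every higher order vanishes, so the data lies on a polynomial of degree exactly 2.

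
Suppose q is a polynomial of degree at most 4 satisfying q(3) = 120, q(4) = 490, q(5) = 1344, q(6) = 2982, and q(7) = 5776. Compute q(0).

-6

Forward differences of the values at t = 3, 4, 5, 6, 7:
  q  : 120  490  1344  2982  5776
  Δ  : 370  854  1638  2794
  Δ^2: 484  784  1156
  Δ^3: 300  372
  Δ^4: 72
The fourth differences are constant, confirming degree 4.
Interpolating (Newton forward form) and evaluating at t = 0 gives q(0) = -6.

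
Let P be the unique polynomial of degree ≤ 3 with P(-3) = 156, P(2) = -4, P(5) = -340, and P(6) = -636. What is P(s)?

Write P(s) = as^3 + bs^2 + cs + d. Substituting each data point gives a linear system:
  -27a + 9b - 3c + d = 156
  8a + 4b + 2c + d = -4
  125a + 25b + 5c + d = -340
  216a + 36b + 6c + d = -636
Solving the system yields a = -4, b = 6, c = 2, d = 0.
So P(s) = -4s³ + 6s² + 2s.
Check: P(-3) = 156. ✓

P(s) = -4s^3 + 6s^2 + 2s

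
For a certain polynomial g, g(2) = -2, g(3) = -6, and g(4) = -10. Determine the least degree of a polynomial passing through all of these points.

Forward differences of the values at u = 2, 3, 4:
  g  : -2  -6  -10
  Δ  : -4  -4
  Δ^2: 0
The first differences are constant (-4) and nonzero, while all higher differences vanish, so the minimal degree is 1.

1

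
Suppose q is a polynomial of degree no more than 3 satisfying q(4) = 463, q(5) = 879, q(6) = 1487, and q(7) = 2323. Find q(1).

Forward differences of the values at u = 4, 5, 6, 7:
  q  : 463  879  1487  2323
  Δ  : 416  608  836
  Δ^2: 192  228
  Δ^3: 36
The third differences are constant, confirming degree 3.
Interpolating (Newton forward form) and evaluating at u = 1 gives q(1) = 7.

7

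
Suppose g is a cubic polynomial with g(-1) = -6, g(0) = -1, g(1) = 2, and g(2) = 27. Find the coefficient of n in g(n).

Write g(n) = an^3 + bn^2 + cn + d. Substituting each data point gives a linear system:
  -a + b - c + d = -6
  d = -1
  a + b + c + d = 2
  8a + 4b + 2c + d = 27
Solving the system yields a = 4, b = -1, c = 0, d = -1.
So g(n) = 4n^3 - n^2 - 1.
The coefficient of n is 0.

0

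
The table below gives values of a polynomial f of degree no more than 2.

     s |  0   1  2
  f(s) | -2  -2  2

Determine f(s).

Write f(s) = as^2 + bs + c. Substituting each data point gives a linear system:
  c = -2
  a + b + c = -2
  4a + 2b + c = 2
Solving the system yields a = 2, b = -2, c = -2.
So f(s) = 2s² - 2s - 2.
Check: f(2) = 2. ✓

f(s) = 2s^2 - 2s - 2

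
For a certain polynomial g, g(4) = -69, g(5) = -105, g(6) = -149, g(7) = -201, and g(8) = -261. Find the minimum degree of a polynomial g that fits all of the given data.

2

Forward differences of the values at n = 4, 5, 6, 7, 8:
  g  : -69  -105  -149  -201  -261
  Δ  : -36  -44  -52  -60
  Δ^2: -8  -8  -8
  Δ^3: 0  0
  Δ^4: 0
The second differences are constant (-8) and nonzero, while all higher differences vanish, so the minimal degree is 2.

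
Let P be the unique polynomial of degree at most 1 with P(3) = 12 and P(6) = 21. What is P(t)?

Using the Lagrange interpolation formula with nodes 3, 6:
  L_0(t) = (t - 6) / -3
  L_1(t) = (t - 3) / 3
Then P(t) = 12·L_0(t) + 21·L_1(t).
Expanding and collecting terms gives P(t) = 3t + 3.
Check: P(3) = 12. ✓

P(t) = 3t + 3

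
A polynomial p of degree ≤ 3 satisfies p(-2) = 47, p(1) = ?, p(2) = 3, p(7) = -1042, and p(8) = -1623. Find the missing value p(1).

The 4 known points determine the degree-3 polynomial uniquely.
Write p(x) = ax^3 + bx^2 + cx + d. Substituting each data point gives a linear system:
  -8a + 4b - 2c + d = 47
  8a + 4b + 2c + d = 3
  343a + 49b + 7c + d = -1042
  512a + 64b + 8c + d = -1623
Solving the system yields a = -4, b = 6, c = 5, d = 1.
So p(x) = -4x^3 + 6x^2 + 5x + 1.
Then p(1) = 8.

8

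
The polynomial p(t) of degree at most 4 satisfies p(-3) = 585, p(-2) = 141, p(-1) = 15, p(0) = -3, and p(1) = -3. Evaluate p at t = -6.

Write p(t) = at^4 + bt^3 + ct^2 + dt + e. Substituting each data point gives a linear system:
  81a - 27b + 9c - 3d + e = 585
  16a - 8b + 4c - 2d + e = 141
  a - b + c - d + e = 15
  e = -3
  a + b + c + d + e = -3
Solving the system yields a = 5, b = -5, c = 4, d = -4, e = -3.
So p(t) = 5t^4 - 5t^3 + 4t^2 - 4t - 3.
Then p(-6) = 7725.

7725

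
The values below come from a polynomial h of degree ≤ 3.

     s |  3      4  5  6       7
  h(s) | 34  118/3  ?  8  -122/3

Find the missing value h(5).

The 4 known points determine the degree-3 polynomial uniquely.
Write h(s) = as^3 + bs^2 + cs + d. Substituting each data point gives a linear system:
  27a + 9b + 3c + d = 34
  64a + 16b + 4c + d = 118/3
  216a + 36b + 6c + d = 8
  343a + 49b + 7c + d = -122/3
Solving the system yields a = -1, b = 6, c = 1/3, d = 6.
So h(s) = -s^3 + 6s^2 + (1/3)s + 6.
Then h(5) = 98/3.

98/3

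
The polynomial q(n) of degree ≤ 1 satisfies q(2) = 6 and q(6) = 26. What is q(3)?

Write q(n) = an + b. Substituting each data point gives a linear system:
  2a + b = 6
  6a + b = 26
Solving the system yields a = 5, b = -4.
So q(n) = 5n - 4.
Then q(3) = 11.

11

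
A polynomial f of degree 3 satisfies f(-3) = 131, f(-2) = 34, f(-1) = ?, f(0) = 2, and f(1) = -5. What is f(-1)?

On equispaced nodes a degree-3 polynomial has vanishing fourth forward difference, so
  f(-3) - 4·f(-2) + 6·f(-1) - 4·f(0) + f(1) = 0.
Substituting the known values and solving for f(-1):
  6·f(-1) = 18
  f(-1) = 3.

3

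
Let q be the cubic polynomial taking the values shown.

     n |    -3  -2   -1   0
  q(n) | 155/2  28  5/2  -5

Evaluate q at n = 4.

25

Using the Lagrange interpolation formula with nodes -3, -2, -1, 0:
  L_0(n) = (n + 2)(n + 1)n / -6
  L_1(n) = (n + 3)(n + 1)n / 2
  L_2(n) = (n + 3)(n + 2)n / -2
  L_3(n) = (n + 3)(n + 2)(n + 1) / 6
Then q(n) = 155/2·L_0(n) + 28·L_1(n) + 5/2·L_2(n) - 5·L_3(n).
Expanding and collecting terms gives q(n) = -n³ + 6n² - (1/2)n - 5.
Evaluating at n = 4: q(4) = 25.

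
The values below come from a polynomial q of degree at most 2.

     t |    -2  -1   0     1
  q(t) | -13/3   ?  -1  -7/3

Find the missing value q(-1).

The 3 known points determine the degree-2 polynomial uniquely.
Write q(t) = at^2 + bt + c. Substituting each data point gives a linear system:
  4a - 2b + c = -13/3
  c = -1
  a + b + c = -7/3
Solving the system yields a = -1, b = -1/3, c = -1.
So q(t) = -t² - (1/3)t - 1.
Then q(-1) = -5/3.

-5/3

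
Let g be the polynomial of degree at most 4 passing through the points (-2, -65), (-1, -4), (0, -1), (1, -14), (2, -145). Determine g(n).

Write g(n) = an^4 + bn^3 + cn^2 + dn + e. Substituting each data point gives a linear system:
  16a - 8b + 4c - 2d + e = -65
  a - b + c - d + e = -4
  e = -1
  a + b + c + d + e = -14
  16a + 8b + 4c + 2d + e = -145
Solving the system yields a = -6, b = -5, c = -2, d = 0, e = -1.
So g(n) = -6n^4 - 5n^3 - 2n^2 - 1.
Check: g(-1) = -4. ✓

g(n) = -6n^4 - 5n^3 - 2n^2 - 1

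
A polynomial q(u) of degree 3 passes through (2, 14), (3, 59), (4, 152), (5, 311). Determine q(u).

Using the Lagrange interpolation formula with nodes 2, 3, 4, 5:
  L_0(u) = (u - 3)(u - 4)(u - 5) / -6
  L_1(u) = (u - 2)(u - 4)(u - 5) / 2
  L_2(u) = (u - 2)(u - 3)(u - 5) / -2
  L_3(u) = (u - 2)(u - 3)(u - 4) / 6
Then q(u) = 14·L_0(u) + 59·L_1(u) + 152·L_2(u) + 311·L_3(u).
Expanding and collecting terms gives q(u) = 3u^3 - 3u^2 + 3u - 4.
Check: q(4) = 152. ✓

q(u) = 3u^3 - 3u^2 + 3u - 4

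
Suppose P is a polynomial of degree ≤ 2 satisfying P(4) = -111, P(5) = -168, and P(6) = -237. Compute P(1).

-12

Forward differences of the values at t = 4, 5, 6:
  P  : -111  -168  -237
  Δ  : -57  -69
  Δ^2: -12
The second differences are constant, confirming degree 2.
Interpolating (Newton forward form) and evaluating at t = 1 gives P(1) = -12.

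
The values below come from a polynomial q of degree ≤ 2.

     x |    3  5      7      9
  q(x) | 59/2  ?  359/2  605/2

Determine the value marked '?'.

The 3 known points determine the degree-2 polynomial uniquely.
Write q(x) = ax^2 + bx + c. Substituting each data point gives a linear system:
  9a + 3b + c = 59/2
  49a + 7b + c = 359/2
  81a + 9b + c = 605/2
Solving the system yields a = 4, b = -5/2, c = 1.
So q(x) = 4x^2 - (5/2)x + 1.
Then q(5) = 177/2.

177/2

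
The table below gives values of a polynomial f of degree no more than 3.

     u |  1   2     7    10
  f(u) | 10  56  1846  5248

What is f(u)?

f(u) = 5u^3 + 2u^2 + 5u - 2

Using the Lagrange interpolation formula with nodes 1, 2, 7, 10:
  L_0(u) = (u - 2)(u - 7)(u - 10) / -54
  L_1(u) = (u - 1)(u - 7)(u - 10) / 40
  L_2(u) = (u - 1)(u - 2)(u - 10) / -90
  L_3(u) = (u - 1)(u - 2)(u - 7) / 216
Then f(u) = 10·L_0(u) + 56·L_1(u) + 1846·L_2(u) + 5248·L_3(u).
Expanding and collecting terms gives f(u) = 5u³ + 2u² + 5u - 2.
Check: f(2) = 56. ✓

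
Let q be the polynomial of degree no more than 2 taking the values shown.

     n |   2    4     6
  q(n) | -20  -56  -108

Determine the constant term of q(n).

Write q(n) = an^2 + bn + c. Substituting each data point gives a linear system:
  4a + 2b + c = -20
  16a + 4b + c = -56
  36a + 6b + c = -108
Solving the system yields a = -2, b = -6, c = 0.
So q(n) = -2n^2 - 6n.
The constant term is 0.

0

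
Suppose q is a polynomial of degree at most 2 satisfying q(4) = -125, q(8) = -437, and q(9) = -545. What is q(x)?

Using the Lagrange interpolation formula with nodes 4, 8, 9:
  L_0(x) = (x - 8)(x - 9) / 20
  L_1(x) = (x - 4)(x - 9) / -4
  L_2(x) = (x - 4)(x - 8) / 5
Then q(x) = -125·L_0(x) - 437·L_1(x) - 545·L_2(x).
Expanding and collecting terms gives q(x) = -6x² - 6x - 5.
Check: q(9) = -545. ✓

q(x) = -6x^2 - 6x - 5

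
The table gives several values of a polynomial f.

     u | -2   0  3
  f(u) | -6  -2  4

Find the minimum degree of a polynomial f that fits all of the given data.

1

Divided differences on the nodes -2, 0, 3:
  order 0: -6  -2  4
  order 1: 2  2
  order 2: 0
The order-1 divided differences are all 2 (nonzero) and every higher order vanishes, so the data lies on a polynomial of degree exactly 1.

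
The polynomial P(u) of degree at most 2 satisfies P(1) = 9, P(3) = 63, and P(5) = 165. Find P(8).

408

Write P(u) = au^2 + bu + c. Substituting each data point gives a linear system:
  a + b + c = 9
  9a + 3b + c = 63
  25a + 5b + c = 165
Solving the system yields a = 6, b = 3, c = 0.
So P(u) = 6u^2 + 3u.
Then P(8) = 408.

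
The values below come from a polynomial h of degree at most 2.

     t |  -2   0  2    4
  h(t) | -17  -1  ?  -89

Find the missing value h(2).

On equispaced nodes a degree-2 polynomial has vanishing third forward difference, so
  - h(-2) + 3·h(0) - 3·h(2) + h(4) = 0.
Substituting the known values and solving for h(2):
  -3·h(2) = 75
  h(2) = -25.

-25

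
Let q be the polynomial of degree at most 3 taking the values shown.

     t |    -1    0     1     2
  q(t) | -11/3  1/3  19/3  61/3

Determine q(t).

Using the Lagrange interpolation formula with nodes -1, 0, 1, 2:
  L_0(t) = t(t - 1)(t - 2) / -6
  L_1(t) = (t + 1)(t - 1)(t - 2) / 2
  L_2(t) = (t + 1)t(t - 2) / -2
  L_3(t) = (t + 1)t(t - 1) / 6
Then q(t) = -11/3·L_0(t) + 1/3·L_1(t) + 19/3·L_2(t) + 61/3·L_3(t).
Expanding and collecting terms gives q(t) = t³ + t² + 4t + 1/3.
Check: q(2) = 61/3. ✓

q(t) = t^3 + t^2 + 4t + 1/3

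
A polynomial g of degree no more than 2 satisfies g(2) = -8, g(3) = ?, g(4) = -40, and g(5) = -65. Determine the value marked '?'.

-21

On equispaced nodes a degree-2 polynomial has vanishing third forward difference, so
  - g(2) + 3·g(3) - 3·g(4) + g(5) = 0.
Substituting the known values and solving for g(3):
  3·g(3) = -63
  g(3) = -21.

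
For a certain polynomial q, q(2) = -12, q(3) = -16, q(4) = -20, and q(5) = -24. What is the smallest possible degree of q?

Forward differences of the values at t = 2, 3, 4, 5:
  q  : -12  -16  -20  -24
  Δ  : -4  -4  -4
  Δ^2: 0  0
  Δ^3: 0
The first differences are constant (-4) and nonzero, while all higher differences vanish, so the minimal degree is 1.

1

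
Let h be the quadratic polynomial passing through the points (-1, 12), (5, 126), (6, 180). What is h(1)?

Write h(t) = at^2 + bt + c. Substituting each data point gives a linear system:
  a - b + c = 12
  25a + 5b + c = 126
  36a + 6b + c = 180
Solving the system yields a = 5, b = -1, c = 6.
So h(t) = 5t^2 - t + 6.
Then h(1) = 10.

10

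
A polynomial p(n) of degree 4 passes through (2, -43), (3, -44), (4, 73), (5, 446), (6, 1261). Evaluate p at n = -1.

Write p(n) = an^4 + bn^3 + cn^2 + dn + e. Substituting each data point gives a linear system:
  16a + 8b + 4c + 2d + e = -43
  81a + 27b + 9c + 3d + e = -44
  256a + 64b + 16c + 4d + e = 73
  625a + 125b + 25c + 5d + e = 446
  1296a + 216b + 36c + 6d + e = 1261
Solving the system yields a = 2, b = -5, c = -6, d = -6, e = 1.
So p(n) = 2n^4 - 5n^3 - 6n^2 - 6n + 1.
Then p(-1) = 8.

8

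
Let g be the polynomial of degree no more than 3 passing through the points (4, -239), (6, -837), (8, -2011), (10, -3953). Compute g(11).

-5272

Write g(u) = au^3 + bu^2 + cu + d. Substituting each data point gives a linear system:
  64a + 16b + 4c + d = -239
  216a + 36b + 6c + d = -837
  512a + 64b + 8c + d = -2011
  1000a + 100b + 10c + d = -3953
Solving the system yields a = -4, b = 0, c = 5, d = -3.
So g(u) = -4u^3 + 5u - 3.
Then g(11) = -5272.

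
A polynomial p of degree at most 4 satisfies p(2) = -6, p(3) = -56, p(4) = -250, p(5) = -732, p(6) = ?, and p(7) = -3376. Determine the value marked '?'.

-1694

On equispaced nodes a degree-4 polynomial has vanishing fifth forward difference, so
  - p(2) + 5·p(3) - 10·p(4) + 10·p(5) - 5·p(6) + p(7) = 0.
Substituting the known values and solving for p(6):
  -5·p(6) = 8470
  p(6) = -1694.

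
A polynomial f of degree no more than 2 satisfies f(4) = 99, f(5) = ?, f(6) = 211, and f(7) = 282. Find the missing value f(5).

On equispaced nodes a degree-2 polynomial has vanishing third forward difference, so
  - f(4) + 3·f(5) - 3·f(6) + f(7) = 0.
Substituting the known values and solving for f(5):
  3·f(5) = 450
  f(5) = 150.

150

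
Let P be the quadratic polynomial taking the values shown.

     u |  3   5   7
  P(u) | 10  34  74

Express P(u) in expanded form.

Using the Lagrange interpolation formula with nodes 3, 5, 7:
  L_0(u) = (u - 5)(u - 7) / 8
  L_1(u) = (u - 3)(u - 7) / -4
  L_2(u) = (u - 3)(u - 5) / 8
Then P(u) = 10·L_0(u) + 34·L_1(u) + 74·L_2(u).
Expanding and collecting terms gives P(u) = 2u^2 - 4u + 4.
Check: P(7) = 74. ✓

P(u) = 2u^2 - 4u + 4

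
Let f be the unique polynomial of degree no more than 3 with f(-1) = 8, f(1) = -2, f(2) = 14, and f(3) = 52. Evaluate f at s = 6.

358

Write f(s) = as^3 + bs^2 + cs + d. Substituting each data point gives a linear system:
  -a + b - c + d = 8
  a + b + c + d = -2
  8a + 4b + 2c + d = 14
  27a + 9b + 3c + d = 52
Solving the system yields a = 1, b = 5, c = -6, d = -2.
So f(s) = s^3 + 5s^2 - 6s - 2.
Then f(6) = 358.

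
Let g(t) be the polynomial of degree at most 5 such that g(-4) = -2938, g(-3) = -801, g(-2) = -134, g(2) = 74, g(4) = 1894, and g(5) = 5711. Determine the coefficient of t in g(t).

-4

Write g(t) = at^5 + bt^4 + ct^3 + dt^2 + et + k. Substituting each data point gives a linear system:
  -1024a + 256b - 64c + 16d - 4e + k = -2938
  -243a + 81b - 27c + 9d - 3e + k = -801
  -32a + 16b - 8c + 4d - 2e + k = -134
  32a + 16b + 8c + 4d + 2e + k = 74
  1024a + 256b + 64c + 16d + 4e + k = 1894
  3125a + 625b + 125c + 25d + 5e + k = 5711
Solving the system yields a = 2, b = -2, c = 6, d = -1, e = -4, k = 6.
So g(t) = 2t^5 - 2t^4 + 6t^3 - t^2 - 4t + 6.
The coefficient of t is -4.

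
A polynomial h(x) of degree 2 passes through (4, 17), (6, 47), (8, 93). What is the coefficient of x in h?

-5

Write h(x) = ax^2 + bx + c. Substituting each data point gives a linear system:
  16a + 4b + c = 17
  36a + 6b + c = 47
  64a + 8b + c = 93
Solving the system yields a = 2, b = -5, c = 5.
So h(x) = 2x² - 5x + 5.
The coefficient of x is -5.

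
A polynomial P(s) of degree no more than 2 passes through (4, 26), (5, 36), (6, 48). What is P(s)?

Write P(s) = as^2 + bs + c. Substituting each data point gives a linear system:
  16a + 4b + c = 26
  25a + 5b + c = 36
  36a + 6b + c = 48
Solving the system yields a = 1, b = 1, c = 6.
So P(s) = s^2 + s + 6.
Check: P(6) = 48. ✓

P(s) = s^2 + s + 6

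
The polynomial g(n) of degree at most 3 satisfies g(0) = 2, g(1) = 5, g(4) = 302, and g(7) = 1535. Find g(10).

Write g(n) = an^3 + bn^2 + cn + d. Substituting each data point gives a linear system:
  d = 2
  a + b + c + d = 5
  64a + 16b + 4c + d = 302
  343a + 49b + 7c + d = 1535
Solving the system yields a = 4, b = 4, c = -5, d = 2.
So g(n) = 4n^3 + 4n^2 - 5n + 2.
Then g(10) = 4352.

4352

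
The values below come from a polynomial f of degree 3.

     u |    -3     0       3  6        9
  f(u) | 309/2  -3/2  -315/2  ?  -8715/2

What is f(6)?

-2571/2

On equispaced nodes a degree-3 polynomial has vanishing fourth forward difference, so
  f(-3) - 4·f(0) + 6·f(3) - 4·f(6) + f(9) = 0.
Substituting the known values and solving for f(6):
  -4·f(6) = 5142
  f(6) = -2571/2.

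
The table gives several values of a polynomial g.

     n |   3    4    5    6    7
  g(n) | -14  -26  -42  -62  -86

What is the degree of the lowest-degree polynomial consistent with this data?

2

Forward differences of the values at n = 3, 4, 5, 6, 7:
  g  : -14  -26  -42  -62  -86
  Δ  : -12  -16  -20  -24
  Δ^2: -4  -4  -4
  Δ^3: 0  0
  Δ^4: 0
The second differences are constant (-4) and nonzero, while all higher differences vanish, so the minimal degree is 2.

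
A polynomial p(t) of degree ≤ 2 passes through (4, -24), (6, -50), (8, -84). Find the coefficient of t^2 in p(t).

-1

Write p(t) = at^2 + bt + c. Substituting each data point gives a linear system:
  16a + 4b + c = -24
  36a + 6b + c = -50
  64a + 8b + c = -84
Solving the system yields a = -1, b = -3, c = 4.
So p(t) = -t^2 - 3t + 4.
The leading coefficient is -1.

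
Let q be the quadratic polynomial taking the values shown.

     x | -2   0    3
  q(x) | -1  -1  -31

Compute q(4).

-49

Using the Lagrange interpolation formula with nodes -2, 0, 3:
  L_0(x) = x(x - 3) / 10
  L_1(x) = (x + 2)(x - 3) / -6
  L_2(x) = (x + 2)x / 15
Then q(x) = -1·L_0(x) - 1·L_1(x) - 31·L_2(x).
Expanding and collecting terms gives q(x) = -2x² - 4x - 1.
Evaluating at x = 4: q(4) = -49.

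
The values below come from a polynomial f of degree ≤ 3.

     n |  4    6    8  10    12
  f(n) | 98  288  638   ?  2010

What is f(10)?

1196

On equispaced nodes a degree-3 polynomial has vanishing fourth forward difference, so
  f(4) - 4·f(6) + 6·f(8) - 4·f(10) + f(12) = 0.
Substituting the known values and solving for f(10):
  -4·f(10) = -4784
  f(10) = 1196.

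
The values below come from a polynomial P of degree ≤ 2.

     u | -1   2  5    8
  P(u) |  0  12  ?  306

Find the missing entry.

The 3 known points determine the degree-2 polynomial uniquely.
Write P(u) = au^2 + bu + c. Substituting each data point gives a linear system:
  a - b + c = 0
  4a + 2b + c = 12
  64a + 8b + c = 306
Solving the system yields a = 5, b = -1, c = -6.
So P(u) = 5u^2 - u - 6.
Then P(5) = 114.

114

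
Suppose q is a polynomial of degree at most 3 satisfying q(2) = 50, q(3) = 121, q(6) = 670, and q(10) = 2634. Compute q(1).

15

Using the Lagrange interpolation formula with nodes 2, 3, 6, 10:
  L_0(n) = (n - 3)(n - 6)(n - 10) / -32
  L_1(n) = (n - 2)(n - 6)(n - 10) / 21
  L_2(n) = (n - 2)(n - 3)(n - 10) / -48
  L_3(n) = (n - 2)(n - 3)(n - 6) / 224
Then q(n) = 50·L_0(n) + 121·L_1(n) + 670·L_2(n) + 2634·L_3(n).
Expanding and collecting terms gives q(n) = 2n³ + 6n² + 3n + 4.
Evaluating at n = 1: q(1) = 15.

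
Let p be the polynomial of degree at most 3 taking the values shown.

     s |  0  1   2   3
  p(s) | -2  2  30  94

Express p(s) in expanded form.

p(s) = 2s^3 + 6s^2 - 4s - 2

Using the Lagrange interpolation formula with nodes 0, 1, 2, 3:
  L_0(s) = (s - 1)(s - 2)(s - 3) / -6
  L_1(s) = s(s - 2)(s - 3) / 2
  L_2(s) = s(s - 1)(s - 3) / -2
  L_3(s) = s(s - 1)(s - 2) / 6
Then p(s) = -2·L_0(s) + 2·L_1(s) + 30·L_2(s) + 94·L_3(s).
Expanding and collecting terms gives p(s) = 2s³ + 6s² - 4s - 2.
Check: p(1) = 2. ✓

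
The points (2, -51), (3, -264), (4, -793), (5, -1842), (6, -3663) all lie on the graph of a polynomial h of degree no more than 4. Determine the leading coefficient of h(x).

-2

Write h(x) = ax^4 + bx^3 + cx^2 + dx + e. Substituting each data point gives a linear system:
  16a + 8b + 4c + 2d + e = -51
  81a + 27b + 9c + 3d + e = -264
  256a + 64b + 16c + 4d + e = -793
  625a + 125b + 25c + 5d + e = -1842
  1296a + 216b + 36c + 6d + e = -3663
Solving the system yields a = -2, b = -6, c = 6, d = 1, e = 3.
So h(x) = -2x^4 - 6x^3 + 6x^2 + x + 3.
The leading coefficient is -2.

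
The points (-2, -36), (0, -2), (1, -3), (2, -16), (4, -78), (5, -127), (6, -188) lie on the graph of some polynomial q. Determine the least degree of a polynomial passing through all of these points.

2

Divided differences on the nodes -2, 0, 1, 2, 4, 5, 6:
  order 0: -36  -2  -3  -16  -78  -127  -188
  order 1: 17  -1  -13  -31  -49  -61
  order 2: -6  -6  -6  -6  -6
  order 3: 0  0  0  0
  order 4: 0  0  0
  order 5: 0  0
  order 6: 0
The order-2 divided differences are all -6 (nonzero) and every higher order vanishes, so the data lies on a polynomial of degree exactly 2.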